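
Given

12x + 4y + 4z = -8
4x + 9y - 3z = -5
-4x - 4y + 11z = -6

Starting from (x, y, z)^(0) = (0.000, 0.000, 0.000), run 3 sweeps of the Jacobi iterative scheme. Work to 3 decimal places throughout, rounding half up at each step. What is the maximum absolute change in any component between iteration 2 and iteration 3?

0.311

Iteration 1:
  x = (-8 - (4)·0.000 - (4)·0.000) / (12) = -0.667
  y = (-5 - (4)·0.000 - (-3)·0.000) / (9) = -0.556
  z = (-6 - (-4)·0.000 - (-4)·0.000) / (11) = -0.545
Iteration 2:
  x = (-8 - (4)·-0.556 - (4)·-0.545) / (12) = -0.300
  y = (-5 - (4)·-0.667 - (-3)·-0.545) / (9) = -0.441
  z = (-6 - (-4)·-0.667 - (-4)·-0.556) / (11) = -0.990
Iteration 3:
  x = (-8 - (4)·-0.441 - (4)·-0.990) / (12) = -0.190
  y = (-5 - (4)·-0.300 - (-3)·-0.990) / (9) = -0.752
  z = (-6 - (-4)·-0.300 - (-4)·-0.441) / (11) = -0.815
Change: (0.110, -0.311, 0.175) → max |·| = 0.311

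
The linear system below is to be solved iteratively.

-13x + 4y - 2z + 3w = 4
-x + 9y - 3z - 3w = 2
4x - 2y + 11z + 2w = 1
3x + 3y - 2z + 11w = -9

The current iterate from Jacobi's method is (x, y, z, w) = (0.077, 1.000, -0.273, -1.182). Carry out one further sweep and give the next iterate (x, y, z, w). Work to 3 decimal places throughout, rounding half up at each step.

(-0.231, -0.254, 0.460, -1.162)

One sweep:
  x = (4 - (4)·1.000 - (-2)·-0.273 - (3)·-1.182) / (-13) = -0.231
  y = (2 - (-1)·0.077 - (-3)·-0.273 - (-3)·-1.182) / (9) = -0.254
  z = (1 - (4)·0.077 - (-2)·1.000 - (2)·-1.182) / (11) = 0.460
  w = (-9 - (3)·0.077 - (3)·1.000 - (-2)·-0.273) / (11) = -1.162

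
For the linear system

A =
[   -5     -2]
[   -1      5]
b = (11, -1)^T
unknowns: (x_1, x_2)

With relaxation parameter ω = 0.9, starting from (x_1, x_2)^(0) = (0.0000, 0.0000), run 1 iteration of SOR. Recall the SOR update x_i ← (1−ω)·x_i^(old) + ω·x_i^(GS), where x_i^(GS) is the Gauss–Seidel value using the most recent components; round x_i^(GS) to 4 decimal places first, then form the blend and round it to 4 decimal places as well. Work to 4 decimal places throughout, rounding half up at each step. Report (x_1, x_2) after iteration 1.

(-1.9800, -0.5364)

Iteration 1:
  x_1: GS value = (11 - (-2)·0.0000) / (-5) = -2.2000;  x_1 ← (1−ω)·0.0000 + ω·-2.2000 = -1.9800
  x_2: GS value = (-1 - (-1)·-1.9800) / (5) = -0.5960;  x_2 ← (1−ω)·0.0000 + ω·-0.5960 = -0.5364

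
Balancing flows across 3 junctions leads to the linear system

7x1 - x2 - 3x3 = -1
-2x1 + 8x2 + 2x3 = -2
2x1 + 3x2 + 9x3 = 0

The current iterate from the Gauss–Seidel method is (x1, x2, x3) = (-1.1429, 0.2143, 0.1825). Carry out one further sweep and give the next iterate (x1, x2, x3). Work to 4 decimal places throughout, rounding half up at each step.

(-0.0340, -0.3041, 0.1089)

One sweep:
  x1 = (-1 - (-1)·0.2143 - (-3)·0.1825) / (7) = -0.0340
  x2 = (-2 - (-2)·-0.0340 - (2)·0.1825) / (8) = -0.3041
  x3 = (0 - (2)·-0.0340 - (3)·-0.3041) / (9) = 0.1089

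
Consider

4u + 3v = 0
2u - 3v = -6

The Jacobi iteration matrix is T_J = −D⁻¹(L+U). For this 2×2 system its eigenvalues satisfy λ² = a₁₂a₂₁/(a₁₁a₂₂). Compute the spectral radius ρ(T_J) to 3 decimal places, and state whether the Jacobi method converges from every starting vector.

0.707

a₁₂a₂₁/(a₁₁a₂₂) = (3)·(2) / ((4)·(-3)) = -0.500000
ρ = √|-0.500000| = √0.500000 = 0.707
ρ < 1, so Jacobi converges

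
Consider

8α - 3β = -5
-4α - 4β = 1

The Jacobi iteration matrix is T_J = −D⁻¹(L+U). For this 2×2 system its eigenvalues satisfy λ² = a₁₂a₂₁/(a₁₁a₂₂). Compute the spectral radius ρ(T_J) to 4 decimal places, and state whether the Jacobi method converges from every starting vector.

a₁₂a₂₁/(a₁₁a₂₂) = (-3)·(-4) / ((8)·(-4)) = -0.375000
ρ = √|-0.375000| = √0.375000 = 0.6124
ρ < 1, so Jacobi converges

0.6124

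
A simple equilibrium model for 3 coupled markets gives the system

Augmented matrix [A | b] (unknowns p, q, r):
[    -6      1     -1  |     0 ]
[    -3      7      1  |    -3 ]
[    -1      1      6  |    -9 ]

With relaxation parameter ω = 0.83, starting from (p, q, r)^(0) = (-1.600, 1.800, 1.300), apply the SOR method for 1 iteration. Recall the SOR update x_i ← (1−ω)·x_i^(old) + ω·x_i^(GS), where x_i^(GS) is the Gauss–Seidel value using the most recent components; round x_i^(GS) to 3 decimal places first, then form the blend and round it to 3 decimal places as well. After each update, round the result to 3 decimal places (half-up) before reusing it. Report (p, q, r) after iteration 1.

(-0.203, -0.276, -1.014)

Iteration 1:
  p: GS value = (0 - (1)·1.800 - (-1)·1.300) / (-6) = 0.083;  p ← (1−ω)·-1.600 + ω·0.083 = -0.203
  q: GS value = (-3 - (-3)·-0.203 - (1)·1.300) / (7) = -0.701;  q ← (1−ω)·1.800 + ω·-0.701 = -0.276
  r: GS value = (-9 - (-1)·-0.203 - (1)·-0.276) / (6) = -1.488;  r ← (1−ω)·1.300 + ω·-1.488 = -1.014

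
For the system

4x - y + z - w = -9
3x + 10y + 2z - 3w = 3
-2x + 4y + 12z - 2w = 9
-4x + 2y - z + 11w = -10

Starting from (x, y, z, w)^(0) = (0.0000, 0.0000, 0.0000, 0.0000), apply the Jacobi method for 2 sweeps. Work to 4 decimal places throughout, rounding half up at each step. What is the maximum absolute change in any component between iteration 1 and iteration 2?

Iteration 1:
  x = (-9 - (-1)·0.0000 - (1)·0.0000 - (-1)·0.0000) / (4) = -2.2500
  y = (3 - (3)·0.0000 - (2)·0.0000 - (-3)·0.0000) / (10) = 0.3000
  z = (9 - (-2)·0.0000 - (4)·0.0000 - (-2)·0.0000) / (12) = 0.7500
  w = (-10 - (-4)·0.0000 - (2)·0.0000 - (-1)·0.0000) / (11) = -0.9091
Iteration 2:
  x = (-9 - (-1)·0.3000 - (1)·0.7500 - (-1)·-0.9091) / (4) = -2.5898
  y = (3 - (3)·-2.2500 - (2)·0.7500 - (-3)·-0.9091) / (10) = 0.5523
  z = (9 - (-2)·-2.2500 - (4)·0.3000 - (-2)·-0.9091) / (12) = 0.1235
  w = (-10 - (-4)·-2.2500 - (2)·0.3000 - (-1)·0.7500) / (11) = -1.7136
Change: (-0.3398, 0.2523, -0.6265, -0.8045) → max |·| = 0.8045

0.8045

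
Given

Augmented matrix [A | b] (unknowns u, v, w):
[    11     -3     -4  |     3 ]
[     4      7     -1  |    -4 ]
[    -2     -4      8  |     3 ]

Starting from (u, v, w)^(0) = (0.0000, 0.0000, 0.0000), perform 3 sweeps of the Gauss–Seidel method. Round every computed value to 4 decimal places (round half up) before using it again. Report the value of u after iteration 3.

Iteration 1:
  u = (3 - (-3)·0.0000 - (-4)·0.0000) / (11) = 0.2727
  v = (-4 - (4)·0.2727 - (-1)·0.0000) / (7) = -0.7273
  w = (3 - (-2)·0.2727 - (-4)·-0.7273) / (8) = 0.0795
Iteration 2:
  u = (3 - (-3)·-0.7273 - (-4)·0.0795) / (11) = 0.1033
  v = (-4 - (4)·0.1033 - (-1)·0.0795) / (7) = -0.6191
  w = (3 - (-2)·0.1033 - (-4)·-0.6191) / (8) = 0.0913
Iteration 3:
  u = (3 - (-3)·-0.6191 - (-4)·0.0913) / (11) = 0.1371
  v = (-4 - (4)·0.1371 - (-1)·0.0913) / (7) = -0.6367
  w = (3 - (-2)·0.1371 - (-4)·-0.6367) / (8) = 0.0909

0.1371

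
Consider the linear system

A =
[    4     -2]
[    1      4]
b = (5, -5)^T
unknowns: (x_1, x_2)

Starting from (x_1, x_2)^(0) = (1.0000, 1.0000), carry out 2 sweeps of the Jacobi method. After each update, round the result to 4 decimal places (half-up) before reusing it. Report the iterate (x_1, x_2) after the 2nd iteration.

(0.5000, -1.6875)

Iteration 1:
  x_1 = (5 - (-2)·1.0000) / (4) = 1.7500
  x_2 = (-5 - (1)·1.0000) / (4) = -1.5000
Iteration 2:
  x_1 = (5 - (-2)·-1.5000) / (4) = 0.5000
  x_2 = (-5 - (1)·1.7500) / (4) = -1.6875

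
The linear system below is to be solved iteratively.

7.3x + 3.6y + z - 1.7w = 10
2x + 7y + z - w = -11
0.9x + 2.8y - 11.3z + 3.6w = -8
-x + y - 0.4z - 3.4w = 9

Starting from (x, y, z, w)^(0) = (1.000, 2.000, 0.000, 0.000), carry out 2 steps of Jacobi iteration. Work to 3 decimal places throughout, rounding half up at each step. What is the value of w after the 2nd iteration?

-3.457

Iteration 1:
  x = (10 - (3.6)·2.000 - (1)·0.000 - (-1.7)·0.000) / (7.3) = 0.384
  y = (-11 - (2)·1.000 - (1)·0.000 - (-1)·0.000) / (7) = -1.857
  z = (-8 - (0.9)·1.000 - (2.8)·2.000 - (3.6)·0.000) / (-11.3) = 1.283
  w = (9 - (-1)·1.000 - (1)·2.000 - (-0.4)·0.000) / (-3.4) = -2.353
Iteration 2:
  x = (10 - (3.6)·-1.857 - (1)·1.283 - (-1.7)·-2.353) / (7.3) = 1.562
  y = (-11 - (2)·0.384 - (1)·1.283 - (-1)·-2.353) / (7) = -2.201
  z = (-8 - (0.9)·0.384 - (2.8)·-1.857 - (3.6)·-2.353) / (-11.3) = -0.471
  w = (9 - (-1)·0.384 - (1)·-1.857 - (-0.4)·1.283) / (-3.4) = -3.457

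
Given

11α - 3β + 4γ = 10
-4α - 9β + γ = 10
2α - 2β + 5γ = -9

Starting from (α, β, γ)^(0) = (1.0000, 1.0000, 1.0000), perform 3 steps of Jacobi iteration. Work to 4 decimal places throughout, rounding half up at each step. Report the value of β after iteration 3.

-1.9315

Iteration 1:
  α = (10 - (-3)·1.0000 - (4)·1.0000) / (11) = 0.8182
  β = (10 - (-4)·1.0000 - (1)·1.0000) / (-9) = -1.4444
  γ = (-9 - (2)·1.0000 - (-2)·1.0000) / (5) = -1.8000
Iteration 2:
  α = (10 - (-3)·-1.4444 - (4)·-1.8000) / (11) = 1.1697
  β = (10 - (-4)·0.8182 - (1)·-1.8000) / (-9) = -1.6748
  γ = (-9 - (2)·0.8182 - (-2)·-1.4444) / (5) = -2.7050
Iteration 3:
  α = (10 - (-3)·-1.6748 - (4)·-2.7050) / (11) = 1.4360
  β = (10 - (-4)·1.1697 - (1)·-2.7050) / (-9) = -1.9315
  γ = (-9 - (2)·1.1697 - (-2)·-1.6748) / (5) = -2.9378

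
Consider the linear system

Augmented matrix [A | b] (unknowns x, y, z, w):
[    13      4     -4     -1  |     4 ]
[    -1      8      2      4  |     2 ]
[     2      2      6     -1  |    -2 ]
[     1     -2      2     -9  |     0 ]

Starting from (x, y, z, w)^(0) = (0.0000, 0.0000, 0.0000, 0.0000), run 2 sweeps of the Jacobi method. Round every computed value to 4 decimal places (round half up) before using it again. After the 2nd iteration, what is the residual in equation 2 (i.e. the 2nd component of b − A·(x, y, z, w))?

Iteration 1:
  x = (4 - (4)·0.0000 - (-4)·0.0000 - (-1)·0.0000) / (13) = 0.3077
  y = (2 - (-1)·0.0000 - (2)·0.0000 - (4)·0.0000) / (8) = 0.2500
  z = (-2 - (2)·0.0000 - (2)·0.0000 - (-1)·0.0000) / (6) = -0.3333
  w = (0 - (1)·0.0000 - (-2)·0.0000 - (2)·0.0000) / (-9) = 0.0000
Iteration 2:
  x = (4 - (4)·0.2500 - (-4)·-0.3333 - (-1)·0.0000) / (13) = 0.1282
  y = (2 - (-1)·0.3077 - (2)·-0.3333 - (4)·0.0000) / (8) = 0.3718
  z = (-2 - (2)·0.3077 - (2)·0.2500 - (-1)·0.0000) / (6) = -0.5192
  w = (0 - (1)·0.3077 - (-2)·0.2500 - (2)·-0.3333) / (-9) = -0.0954
Residual b − A·x = (-1.3260, 0.5738, 0.0198, 0.7952)

0.5738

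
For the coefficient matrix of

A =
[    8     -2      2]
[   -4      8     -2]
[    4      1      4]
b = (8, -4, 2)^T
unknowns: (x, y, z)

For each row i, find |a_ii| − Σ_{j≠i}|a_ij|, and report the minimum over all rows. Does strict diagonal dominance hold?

-1

row 1: |8| − (2+2) = 4
row 2: |8| − (4+2) = 2
row 3: |4| − (4+1) = -1
minimum over rows = -1 → not strictly diagonally dominant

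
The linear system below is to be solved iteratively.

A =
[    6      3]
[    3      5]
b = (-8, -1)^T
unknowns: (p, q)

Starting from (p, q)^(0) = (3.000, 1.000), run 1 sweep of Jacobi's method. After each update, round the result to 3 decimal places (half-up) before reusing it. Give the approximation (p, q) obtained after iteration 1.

Iteration 1:
  p = (-8 - (3)·1.000) / (6) = -1.833
  q = (-1 - (3)·3.000) / (5) = -2.000

(-1.833, -2.000)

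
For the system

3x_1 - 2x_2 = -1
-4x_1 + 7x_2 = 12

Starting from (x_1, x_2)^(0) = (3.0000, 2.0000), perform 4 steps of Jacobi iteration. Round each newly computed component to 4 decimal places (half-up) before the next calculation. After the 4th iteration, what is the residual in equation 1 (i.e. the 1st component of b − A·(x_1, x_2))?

-0.8707

Iteration 1:
  x_1 = (-1 - (-2)·2.0000) / (3) = 1.0000
  x_2 = (12 - (-4)·3.0000) / (7) = 3.4286
Iteration 2:
  x_1 = (-1 - (-2)·3.4286) / (3) = 1.9524
  x_2 = (12 - (-4)·1.0000) / (7) = 2.2857
Iteration 3:
  x_1 = (-1 - (-2)·2.2857) / (3) = 1.1905
  x_2 = (12 - (-4)·1.9524) / (7) = 2.8299
Iteration 4:
  x_1 = (-1 - (-2)·2.8299) / (3) = 1.5533
  x_2 = (12 - (-4)·1.1905) / (7) = 2.3946
Residual b − A·x = (-0.8707, 1.4510)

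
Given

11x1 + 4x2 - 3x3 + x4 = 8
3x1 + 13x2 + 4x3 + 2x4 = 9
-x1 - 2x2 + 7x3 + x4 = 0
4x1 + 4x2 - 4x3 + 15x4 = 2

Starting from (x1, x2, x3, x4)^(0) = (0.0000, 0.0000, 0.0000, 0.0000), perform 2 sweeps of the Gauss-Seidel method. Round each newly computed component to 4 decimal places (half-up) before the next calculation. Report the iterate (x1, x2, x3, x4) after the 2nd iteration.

Iteration 1:
  x1 = (8 - (4)·0.0000 - (-3)·0.0000 - (1)·0.0000) / (11) = 0.7273
  x2 = (9 - (3)·0.7273 - (4)·0.0000 - (2)·0.0000) / (13) = 0.5245
  x3 = (0 - (-1)·0.7273 - (-2)·0.5245 - (1)·0.0000) / (7) = 0.2538
  x4 = (2 - (4)·0.7273 - (4)·0.5245 - (-4)·0.2538) / (15) = -0.1328
Iteration 2:
  x1 = (8 - (4)·0.5245 - (-3)·0.2538 - (1)·-0.1328) / (11) = 0.6178
  x2 = (9 - (3)·0.6178 - (4)·0.2538 - (2)·-0.1328) / (13) = 0.4921
  x3 = (0 - (-1)·0.6178 - (-2)·0.4921 - (1)·-0.1328) / (7) = 0.2478
  x4 = (2 - (4)·0.6178 - (4)·0.4921 - (-4)·0.2478) / (15) = -0.0966

(0.6178, 0.4921, 0.2478, -0.0966)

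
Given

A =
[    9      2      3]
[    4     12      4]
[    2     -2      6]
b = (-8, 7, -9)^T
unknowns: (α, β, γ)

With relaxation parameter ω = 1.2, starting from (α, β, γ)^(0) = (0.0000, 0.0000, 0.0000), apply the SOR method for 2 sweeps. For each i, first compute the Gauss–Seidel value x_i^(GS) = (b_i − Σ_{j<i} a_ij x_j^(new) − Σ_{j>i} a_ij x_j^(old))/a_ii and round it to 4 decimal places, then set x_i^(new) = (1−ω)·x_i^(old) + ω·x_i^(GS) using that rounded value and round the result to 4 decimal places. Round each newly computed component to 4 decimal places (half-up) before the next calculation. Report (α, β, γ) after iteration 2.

(-0.7847, 1.1577, -0.8385)

Iteration 1:
  α: GS value = (-8 - (2)·0.0000 - (3)·0.0000) / (9) = -0.8889;  α ← (1−ω)·0.0000 + ω·-0.8889 = -1.0667
  β: GS value = (7 - (4)·-1.0667 - (4)·0.0000) / (12) = 0.9389;  β ← (1−ω)·0.0000 + ω·0.9389 = 1.1267
  γ: GS value = (-9 - (2)·-1.0667 - (-2)·1.1267) / (6) = -0.7689;  γ ← (1−ω)·0.0000 + ω·-0.7689 = -0.9227
Iteration 2:
  α: GS value = (-8 - (2)·1.1267 - (3)·-0.9227) / (9) = -0.8317;  α ← (1−ω)·-1.0667 + ω·-0.8317 = -0.7847
  β: GS value = (7 - (4)·-0.7847 - (4)·-0.9227) / (12) = 1.1525;  β ← (1−ω)·1.1267 + ω·1.1525 = 1.1577
  γ: GS value = (-9 - (2)·-0.7847 - (-2)·1.1577) / (6) = -0.8525;  γ ← (1−ω)·-0.9227 + ω·-0.8525 = -0.8385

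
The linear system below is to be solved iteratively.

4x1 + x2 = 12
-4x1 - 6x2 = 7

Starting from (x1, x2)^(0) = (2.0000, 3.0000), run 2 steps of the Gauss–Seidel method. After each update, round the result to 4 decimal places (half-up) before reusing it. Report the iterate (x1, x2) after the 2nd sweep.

Iteration 1:
  x1 = (12 - (1)·3.0000) / (4) = 2.2500
  x2 = (7 - (-4)·2.2500) / (-6) = -2.6667
Iteration 2:
  x1 = (12 - (1)·-2.6667) / (4) = 3.6667
  x2 = (7 - (-4)·3.6667) / (-6) = -3.6111

(3.6667, -3.6111)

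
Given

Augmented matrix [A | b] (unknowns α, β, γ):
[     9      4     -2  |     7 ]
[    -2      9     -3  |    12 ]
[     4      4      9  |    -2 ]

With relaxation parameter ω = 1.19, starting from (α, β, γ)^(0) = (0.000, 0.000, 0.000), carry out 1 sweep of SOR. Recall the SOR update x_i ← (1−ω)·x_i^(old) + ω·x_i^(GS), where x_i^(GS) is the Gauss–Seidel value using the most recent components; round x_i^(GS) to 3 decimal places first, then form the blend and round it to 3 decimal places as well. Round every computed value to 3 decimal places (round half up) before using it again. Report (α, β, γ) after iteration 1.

Iteration 1:
  α: GS value = (7 - (4)·0.000 - (-2)·0.000) / (9) = 0.778;  α ← (1−ω)·0.000 + ω·0.778 = 0.926
  β: GS value = (12 - (-2)·0.926 - (-3)·0.000) / (9) = 1.539;  β ← (1−ω)·0.000 + ω·1.539 = 1.831
  γ: GS value = (-2 - (4)·0.926 - (4)·1.831) / (9) = -1.448;  γ ← (1−ω)·0.000 + ω·-1.448 = -1.723

(0.926, 1.831, -1.723)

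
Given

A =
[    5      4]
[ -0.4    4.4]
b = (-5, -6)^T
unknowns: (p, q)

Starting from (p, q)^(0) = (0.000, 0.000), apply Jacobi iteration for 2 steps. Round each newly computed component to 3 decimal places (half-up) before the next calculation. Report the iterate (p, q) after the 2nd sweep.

(0.091, -1.455)

Iteration 1:
  p = (-5 - (4)·0.000) / (5) = -1.000
  q = (-6 - (-0.4)·0.000) / (4.4) = -1.364
Iteration 2:
  p = (-5 - (4)·-1.364) / (5) = 0.091
  q = (-6 - (-0.4)·-1.000) / (4.4) = -1.455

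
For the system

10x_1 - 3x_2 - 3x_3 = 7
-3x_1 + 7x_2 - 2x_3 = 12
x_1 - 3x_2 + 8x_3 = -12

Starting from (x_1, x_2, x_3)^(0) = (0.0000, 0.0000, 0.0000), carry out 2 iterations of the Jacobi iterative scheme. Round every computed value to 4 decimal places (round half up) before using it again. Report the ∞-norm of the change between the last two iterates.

Iteration 1:
  x_1 = (7 - (-3)·0.0000 - (-3)·0.0000) / (10) = 0.7000
  x_2 = (12 - (-3)·0.0000 - (-2)·0.0000) / (7) = 1.7143
  x_3 = (-12 - (1)·0.0000 - (-3)·0.0000) / (8) = -1.5000
Iteration 2:
  x_1 = (7 - (-3)·1.7143 - (-3)·-1.5000) / (10) = 0.7643
  x_2 = (12 - (-3)·0.7000 - (-2)·-1.5000) / (7) = 1.5857
  x_3 = (-12 - (1)·0.7000 - (-3)·1.7143) / (8) = -0.9446
Change: (0.0643, -0.1286, 0.5554) → max |·| = 0.5554

0.5554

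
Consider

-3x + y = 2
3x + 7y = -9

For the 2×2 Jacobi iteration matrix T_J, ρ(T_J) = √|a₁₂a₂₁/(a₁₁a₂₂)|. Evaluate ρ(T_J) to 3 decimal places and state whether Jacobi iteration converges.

a₁₂a₂₁/(a₁₁a₂₂) = (1)·(3) / ((-3)·(7)) = -0.142857
ρ = √|-0.142857| = √0.142857 = 0.378
ρ < 1, so Jacobi converges

0.378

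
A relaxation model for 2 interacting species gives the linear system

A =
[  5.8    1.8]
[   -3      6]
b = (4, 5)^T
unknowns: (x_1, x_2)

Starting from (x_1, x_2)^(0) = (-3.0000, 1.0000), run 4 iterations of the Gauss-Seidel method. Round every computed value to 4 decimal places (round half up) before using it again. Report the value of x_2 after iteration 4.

1.0199

Iteration 1:
  x_1 = (4 - (1.8)·1.0000) / (5.8) = 0.3793
  x_2 = (5 - (-3)·0.3793) / (6) = 1.0230
Iteration 2:
  x_1 = (4 - (1.8)·1.0230) / (5.8) = 0.3722
  x_2 = (5 - (-3)·0.3722) / (6) = 1.0194
Iteration 3:
  x_1 = (4 - (1.8)·1.0194) / (5.8) = 0.3733
  x_2 = (5 - (-3)·0.3733) / (6) = 1.0200
Iteration 4:
  x_1 = (4 - (1.8)·1.0200) / (5.8) = 0.3731
  x_2 = (5 - (-3)·0.3731) / (6) = 1.0199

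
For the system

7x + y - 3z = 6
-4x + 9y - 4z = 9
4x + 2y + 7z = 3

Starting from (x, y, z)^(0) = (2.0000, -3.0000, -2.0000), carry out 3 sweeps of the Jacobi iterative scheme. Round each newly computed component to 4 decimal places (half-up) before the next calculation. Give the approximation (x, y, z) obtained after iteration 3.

(0.6342, 1.2993, -0.3729)

Iteration 1:
  x = (6 - (1)·-3.0000 - (-3)·-2.0000) / (7) = 0.4286
  y = (9 - (-4)·2.0000 - (-4)·-2.0000) / (9) = 1.0000
  z = (3 - (4)·2.0000 - (2)·-3.0000) / (7) = 0.1429
Iteration 2:
  x = (6 - (1)·1.0000 - (-3)·0.1429) / (7) = 0.7755
  y = (9 - (-4)·0.4286 - (-4)·0.1429) / (9) = 1.2540
  z = (3 - (4)·0.4286 - (2)·1.0000) / (7) = -0.1021
Iteration 3:
  x = (6 - (1)·1.2540 - (-3)·-0.1021) / (7) = 0.6342
  y = (9 - (-4)·0.7755 - (-4)·-0.1021) / (9) = 1.2993
  z = (3 - (4)·0.7755 - (2)·1.2540) / (7) = -0.3729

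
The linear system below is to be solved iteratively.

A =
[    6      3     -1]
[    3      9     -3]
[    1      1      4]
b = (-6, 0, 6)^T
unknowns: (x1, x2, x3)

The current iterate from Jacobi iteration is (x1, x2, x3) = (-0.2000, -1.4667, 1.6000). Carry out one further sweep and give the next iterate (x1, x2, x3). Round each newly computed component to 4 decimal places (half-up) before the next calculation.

(0.0000, 0.6000, 1.9167)

One sweep:
  x1 = (-6 - (3)·-1.4667 - (-1)·1.6000) / (6) = 0.0000
  x2 = (0 - (3)·-0.2000 - (-3)·1.6000) / (9) = 0.6000
  x3 = (6 - (1)·-0.2000 - (1)·-1.4667) / (4) = 1.9167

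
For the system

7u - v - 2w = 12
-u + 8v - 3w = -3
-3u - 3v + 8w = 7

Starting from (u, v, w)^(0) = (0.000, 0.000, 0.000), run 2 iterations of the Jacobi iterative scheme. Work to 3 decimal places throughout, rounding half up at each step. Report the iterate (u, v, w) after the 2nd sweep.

Iteration 1:
  u = (12 - (-1)·0.000 - (-2)·0.000) / (7) = 1.714
  v = (-3 - (-1)·0.000 - (-3)·0.000) / (8) = -0.375
  w = (7 - (-3)·0.000 - (-3)·0.000) / (8) = 0.875
Iteration 2:
  u = (12 - (-1)·-0.375 - (-2)·0.875) / (7) = 1.911
  v = (-3 - (-1)·1.714 - (-3)·0.875) / (8) = 0.167
  w = (7 - (-3)·1.714 - (-3)·-0.375) / (8) = 1.377

(1.911, 0.167, 1.377)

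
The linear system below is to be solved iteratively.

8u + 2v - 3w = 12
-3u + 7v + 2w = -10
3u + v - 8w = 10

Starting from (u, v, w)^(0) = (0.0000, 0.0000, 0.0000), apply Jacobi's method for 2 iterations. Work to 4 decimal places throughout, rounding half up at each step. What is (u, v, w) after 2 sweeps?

Iteration 1:
  u = (12 - (2)·0.0000 - (-3)·0.0000) / (8) = 1.5000
  v = (-10 - (-3)·0.0000 - (2)·0.0000) / (7) = -1.4286
  w = (10 - (3)·0.0000 - (1)·0.0000) / (-8) = -1.2500
Iteration 2:
  u = (12 - (2)·-1.4286 - (-3)·-1.2500) / (8) = 1.3884
  v = (-10 - (-3)·1.5000 - (2)·-1.2500) / (7) = -0.4286
  w = (10 - (3)·1.5000 - (1)·-1.4286) / (-8) = -0.8661

(1.3884, -0.4286, -0.8661)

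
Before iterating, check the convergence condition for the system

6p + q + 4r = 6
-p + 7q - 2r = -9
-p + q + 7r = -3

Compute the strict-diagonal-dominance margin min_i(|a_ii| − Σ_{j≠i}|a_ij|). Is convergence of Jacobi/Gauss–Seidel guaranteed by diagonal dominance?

1

row 1: |6| − (1+4) = 1
row 2: |7| − (1+2) = 4
row 3: |7| − (1+1) = 5
minimum over rows = 1 → strictly diagonally dominant (convergence guaranteed)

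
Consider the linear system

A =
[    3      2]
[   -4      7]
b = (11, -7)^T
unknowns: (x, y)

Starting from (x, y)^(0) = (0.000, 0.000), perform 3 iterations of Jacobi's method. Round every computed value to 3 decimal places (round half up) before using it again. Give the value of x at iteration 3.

Iteration 1:
  x = (11 - (2)·0.000) / (3) = 3.667
  y = (-7 - (-4)·0.000) / (7) = -1.000
Iteration 2:
  x = (11 - (2)·-1.000) / (3) = 4.333
  y = (-7 - (-4)·3.667) / (7) = 1.095
Iteration 3:
  x = (11 - (2)·1.095) / (3) = 2.937
  y = (-7 - (-4)·4.333) / (7) = 1.476

2.937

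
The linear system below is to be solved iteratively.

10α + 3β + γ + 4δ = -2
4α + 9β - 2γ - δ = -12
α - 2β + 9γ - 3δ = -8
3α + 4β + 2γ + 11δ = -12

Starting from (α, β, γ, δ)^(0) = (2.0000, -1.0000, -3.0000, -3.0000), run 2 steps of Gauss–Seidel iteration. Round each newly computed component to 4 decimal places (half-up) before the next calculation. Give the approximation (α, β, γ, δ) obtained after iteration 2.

(0.9562, -2.3592, -1.4932, -0.2223)

Iteration 1:
  α = (-2 - (3)·-1.0000 - (1)·-3.0000 - (4)·-3.0000) / (10) = 1.6000
  β = (-12 - (4)·1.6000 - (-2)·-3.0000 - (-1)·-3.0000) / (9) = -3.0444
  γ = (-8 - (1)·1.6000 - (-2)·-3.0444 - (-3)·-3.0000) / (9) = -2.7432
  δ = (-12 - (3)·1.6000 - (4)·-3.0444 - (2)·-2.7432) / (11) = 0.0785
Iteration 2:
  α = (-2 - (3)·-3.0444 - (1)·-2.7432 - (4)·0.0785) / (10) = 0.9562
  β = (-12 - (4)·0.9562 - (-2)·-2.7432 - (-1)·0.0785) / (9) = -2.3592
  γ = (-8 - (1)·0.9562 - (-2)·-2.3592 - (-3)·0.0785) / (9) = -1.4932
  δ = (-12 - (3)·0.9562 - (4)·-2.3592 - (2)·-1.4932) / (11) = -0.2223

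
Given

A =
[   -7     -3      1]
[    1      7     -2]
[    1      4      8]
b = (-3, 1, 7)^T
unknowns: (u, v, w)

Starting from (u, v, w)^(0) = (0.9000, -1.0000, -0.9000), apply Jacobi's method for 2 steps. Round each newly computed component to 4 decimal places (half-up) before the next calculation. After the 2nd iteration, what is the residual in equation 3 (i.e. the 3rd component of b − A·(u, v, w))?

-2.5542

Iteration 1:
  u = (-3 - (-3)·-1.0000 - (1)·-0.9000) / (-7) = 0.7286
  v = (1 - (1)·0.9000 - (-2)·-0.9000) / (7) = -0.2429
  w = (7 - (1)·0.9000 - (4)·-1.0000) / (8) = 1.2625
Iteration 2:
  u = (-3 - (-3)·-0.2429 - (1)·1.2625) / (-7) = 0.7130
  v = (1 - (1)·0.7286 - (-2)·1.2625) / (7) = 0.3995
  w = (7 - (1)·0.7286 - (4)·-0.2429) / (8) = 0.9054
Residual b − A·x = (2.2841, -0.6987, -2.5542)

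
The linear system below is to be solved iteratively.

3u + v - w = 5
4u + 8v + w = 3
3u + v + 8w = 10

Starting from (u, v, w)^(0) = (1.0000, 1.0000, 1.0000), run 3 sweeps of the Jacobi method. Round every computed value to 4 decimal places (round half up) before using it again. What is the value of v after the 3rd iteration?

Iteration 1:
  u = (5 - (1)·1.0000 - (-1)·1.0000) / (3) = 1.6667
  v = (3 - (4)·1.0000 - (1)·1.0000) / (8) = -0.2500
  w = (10 - (3)·1.0000 - (1)·1.0000) / (8) = 0.7500
Iteration 2:
  u = (5 - (1)·-0.2500 - (-1)·0.7500) / (3) = 2.0000
  v = (3 - (4)·1.6667 - (1)·0.7500) / (8) = -0.5521
  w = (10 - (3)·1.6667 - (1)·-0.2500) / (8) = 0.6562
Iteration 3:
  u = (5 - (1)·-0.5521 - (-1)·0.6562) / (3) = 2.0694
  v = (3 - (4)·2.0000 - (1)·0.6562) / (8) = -0.7070
  w = (10 - (3)·2.0000 - (1)·-0.5521) / (8) = 0.5690

-0.7070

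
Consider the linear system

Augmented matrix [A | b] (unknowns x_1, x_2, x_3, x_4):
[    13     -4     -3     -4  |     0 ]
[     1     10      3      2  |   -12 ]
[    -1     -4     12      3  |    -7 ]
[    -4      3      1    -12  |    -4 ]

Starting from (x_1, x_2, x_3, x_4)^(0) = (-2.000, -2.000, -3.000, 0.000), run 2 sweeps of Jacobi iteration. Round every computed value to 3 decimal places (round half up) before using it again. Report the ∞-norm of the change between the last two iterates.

1.027

Iteration 1:
  x_1 = (0 - (-4)·-2.000 - (-3)·-3.000 - (-4)·0.000) / (13) = -1.308
  x_2 = (-12 - (1)·-2.000 - (3)·-3.000 - (2)·0.000) / (10) = -0.100
  x_3 = (-7 - (-1)·-2.000 - (-4)·-2.000 - (3)·0.000) / (12) = -1.417
  x_4 = (-4 - (-4)·-2.000 - (3)·-2.000 - (1)·-3.000) / (-12) = 0.250
Iteration 2:
  x_1 = (0 - (-4)·-0.100 - (-3)·-1.417 - (-4)·0.250) / (13) = -0.281
  x_2 = (-12 - (1)·-1.308 - (3)·-1.417 - (2)·0.250) / (10) = -0.694
  x_3 = (-7 - (-1)·-1.308 - (-4)·-0.100 - (3)·0.250) / (12) = -0.788
  x_4 = (-4 - (-4)·-1.308 - (3)·-0.100 - (1)·-1.417) / (-12) = 0.626
Change: (1.027, -0.594, 0.629, 0.376) → max |·| = 1.027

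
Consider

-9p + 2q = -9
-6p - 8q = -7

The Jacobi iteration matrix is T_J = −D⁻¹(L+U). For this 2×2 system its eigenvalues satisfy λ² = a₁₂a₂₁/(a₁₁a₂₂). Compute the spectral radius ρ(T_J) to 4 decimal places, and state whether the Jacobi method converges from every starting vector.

a₁₂a₂₁/(a₁₁a₂₂) = (2)·(-6) / ((-9)·(-8)) = -0.166667
ρ = √|-0.166667| = √0.166667 = 0.4082
ρ < 1, so Jacobi converges

0.4082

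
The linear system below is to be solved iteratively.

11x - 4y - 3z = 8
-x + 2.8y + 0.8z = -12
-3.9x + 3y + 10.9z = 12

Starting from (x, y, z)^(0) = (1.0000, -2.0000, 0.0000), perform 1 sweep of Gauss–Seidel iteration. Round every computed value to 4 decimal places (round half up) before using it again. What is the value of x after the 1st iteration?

0.0000

Iteration 1:
  x = (8 - (-4)·-2.0000 - (-3)·0.0000) / (11) = 0.0000
  y = (-12 - (-1)·0.0000 - (0.8)·0.0000) / (2.8) = -4.2857
  z = (12 - (-3.9)·0.0000 - (3)·-4.2857) / (10.9) = 2.2805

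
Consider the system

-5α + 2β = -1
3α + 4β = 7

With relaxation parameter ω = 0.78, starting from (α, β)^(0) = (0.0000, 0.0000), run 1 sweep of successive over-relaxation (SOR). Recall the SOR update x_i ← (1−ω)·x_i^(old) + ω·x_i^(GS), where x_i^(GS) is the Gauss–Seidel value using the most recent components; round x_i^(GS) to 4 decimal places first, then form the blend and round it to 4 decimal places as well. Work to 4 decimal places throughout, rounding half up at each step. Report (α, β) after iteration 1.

Iteration 1:
  α: GS value = (-1 - (2)·0.0000) / (-5) = 0.2000;  α ← (1−ω)·0.0000 + ω·0.2000 = 0.1560
  β: GS value = (7 - (3)·0.1560) / (4) = 1.6330;  β ← (1−ω)·0.0000 + ω·1.6330 = 1.2737

(0.1560, 1.2737)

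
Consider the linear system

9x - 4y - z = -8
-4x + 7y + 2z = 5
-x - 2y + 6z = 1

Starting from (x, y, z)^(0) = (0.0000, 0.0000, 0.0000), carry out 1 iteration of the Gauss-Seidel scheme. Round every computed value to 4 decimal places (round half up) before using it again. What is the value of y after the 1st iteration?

0.2063

Iteration 1:
  x = (-8 - (-4)·0.0000 - (-1)·0.0000) / (9) = -0.8889
  y = (5 - (-4)·-0.8889 - (2)·0.0000) / (7) = 0.2063
  z = (1 - (-1)·-0.8889 - (-2)·0.2063) / (6) = 0.0873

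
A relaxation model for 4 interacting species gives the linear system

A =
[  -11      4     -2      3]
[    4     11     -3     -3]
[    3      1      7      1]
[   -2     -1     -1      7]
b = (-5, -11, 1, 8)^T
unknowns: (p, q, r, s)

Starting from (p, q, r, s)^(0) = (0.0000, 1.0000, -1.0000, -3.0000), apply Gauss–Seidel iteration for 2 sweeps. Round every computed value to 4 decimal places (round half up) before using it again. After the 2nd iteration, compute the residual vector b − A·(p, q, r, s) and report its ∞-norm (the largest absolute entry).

8.3236

Iteration 1:
  p = (-5 - (4)·1.0000 - (-2)·-1.0000 - (3)·-3.0000) / (-11) = 0.1818
  q = (-11 - (4)·0.1818 - (-3)·-1.0000 - (-3)·-3.0000) / (11) = -2.1570
  r = (1 - (3)·0.1818 - (1)·-2.1570 - (1)·-3.0000) / (7) = 0.8017
  s = (8 - (-2)·0.1818 - (-1)·-2.1570 - (-1)·0.8017) / (7) = 1.0012
Iteration 2:
  p = (-5 - (4)·-2.1570 - (-2)·0.8017 - (3)·1.0012) / (-11) = -0.2025
  q = (-11 - (4)·-0.2025 - (-3)·0.8017 - (-3)·1.0012) / (11) = -0.4347
  r = (1 - (3)·-0.2025 - (1)·-0.4347 - (1)·1.0012) / (7) = 0.1487
  s = (8 - (-2)·-0.2025 - (-1)·-0.4347 - (-1)·0.1487) / (7) = 1.0441
Residual b − A·x = (-8.3236, -1.8299, -0.0428, 0.0003); ∞-norm = 8.3236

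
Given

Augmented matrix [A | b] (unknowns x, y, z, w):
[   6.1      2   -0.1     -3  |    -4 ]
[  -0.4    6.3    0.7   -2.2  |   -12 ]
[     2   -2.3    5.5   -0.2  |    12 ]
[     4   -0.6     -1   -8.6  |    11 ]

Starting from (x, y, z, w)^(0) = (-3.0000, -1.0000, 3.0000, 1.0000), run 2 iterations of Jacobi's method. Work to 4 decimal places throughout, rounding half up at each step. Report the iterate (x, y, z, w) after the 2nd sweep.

(-1.3791, -3.2438, 1.1274, -1.3710)

Iteration 1:
  x = (-4 - (2)·-1.0000 - (-0.1)·3.0000 - (-3)·1.0000) / (6.1) = 0.2131
  y = (-12 - (-0.4)·-3.0000 - (0.7)·3.0000 - (-2.2)·1.0000) / (6.3) = -2.0794
  z = (12 - (2)·-3.0000 - (-2.3)·-1.0000 - (-0.2)·1.0000) / (5.5) = 2.8909
  w = (11 - (4)·-3.0000 - (-0.6)·-1.0000 - (-1)·3.0000) / (-8.6) = -2.9535
Iteration 2:
  x = (-4 - (2)·-2.0794 - (-0.1)·2.8909 - (-3)·-2.9535) / (6.1) = -1.3791
  y = (-12 - (-0.4)·0.2131 - (0.7)·2.8909 - (-2.2)·-2.9535) / (6.3) = -3.2438
  z = (12 - (2)·0.2131 - (-2.3)·-2.0794 - (-0.2)·-2.9535) / (5.5) = 1.1274
  w = (11 - (4)·0.2131 - (-0.6)·-2.0794 - (-1)·2.8909) / (-8.6) = -1.3710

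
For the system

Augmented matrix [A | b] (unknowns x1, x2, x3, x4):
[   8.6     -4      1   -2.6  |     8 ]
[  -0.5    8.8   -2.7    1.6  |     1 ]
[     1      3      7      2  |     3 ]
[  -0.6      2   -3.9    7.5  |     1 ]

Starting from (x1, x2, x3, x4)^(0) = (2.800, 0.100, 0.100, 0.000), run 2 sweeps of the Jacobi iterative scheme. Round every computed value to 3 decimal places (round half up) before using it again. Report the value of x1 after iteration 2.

1.189

Iteration 1:
  x1 = (8 - (-4)·0.100 - (1)·0.100 - (-2.6)·0.000) / (8.6) = 0.965
  x2 = (1 - (-0.5)·2.800 - (-2.7)·0.100 - (1.6)·0.000) / (8.8) = 0.303
  x3 = (3 - (1)·2.800 - (3)·0.100 - (2)·0.000) / (7) = -0.014
  x4 = (1 - (-0.6)·2.800 - (2)·0.100 - (-3.9)·0.100) / (7.5) = 0.383
Iteration 2:
  x1 = (8 - (-4)·0.303 - (1)·-0.014 - (-2.6)·0.383) / (8.6) = 1.189
  x2 = (1 - (-0.5)·0.965 - (-2.7)·-0.014 - (1.6)·0.383) / (8.8) = 0.095
  x3 = (3 - (1)·0.965 - (3)·0.303 - (2)·0.383) / (7) = 0.051
  x4 = (1 - (-0.6)·0.965 - (2)·0.303 - (-3.9)·-0.014) / (7.5) = 0.122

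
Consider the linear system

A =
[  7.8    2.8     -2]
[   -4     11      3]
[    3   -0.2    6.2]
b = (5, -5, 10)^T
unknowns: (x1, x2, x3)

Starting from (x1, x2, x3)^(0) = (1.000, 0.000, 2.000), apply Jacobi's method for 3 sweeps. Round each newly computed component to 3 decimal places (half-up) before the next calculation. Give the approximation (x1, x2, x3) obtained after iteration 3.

(1.029, -0.315, 1.041)

Iteration 1:
  x1 = (5 - (2.8)·0.000 - (-2)·2.000) / (7.8) = 1.154
  x2 = (-5 - (-4)·1.000 - (3)·2.000) / (11) = -0.636
  x3 = (10 - (3)·1.000 - (-0.2)·0.000) / (6.2) = 1.129
Iteration 2:
  x1 = (5 - (2.8)·-0.636 - (-2)·1.129) / (7.8) = 1.159
  x2 = (-5 - (-4)·1.154 - (3)·1.129) / (11) = -0.343
  x3 = (10 - (3)·1.154 - (-0.2)·-0.636) / (6.2) = 1.034
Iteration 3:
  x1 = (5 - (2.8)·-0.343 - (-2)·1.034) / (7.8) = 1.029
  x2 = (-5 - (-4)·1.159 - (3)·1.034) / (11) = -0.315
  x3 = (10 - (3)·1.159 - (-0.2)·-0.343) / (6.2) = 1.041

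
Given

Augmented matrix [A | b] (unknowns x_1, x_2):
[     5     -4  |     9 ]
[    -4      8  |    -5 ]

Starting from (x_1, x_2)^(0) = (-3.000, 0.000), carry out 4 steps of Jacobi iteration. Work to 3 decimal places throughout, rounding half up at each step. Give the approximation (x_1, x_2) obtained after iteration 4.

(1.340, 0.385)

Iteration 1:
  x_1 = (9 - (-4)·0.000) / (5) = 1.800
  x_2 = (-5 - (-4)·-3.000) / (8) = -2.125
Iteration 2:
  x_1 = (9 - (-4)·-2.125) / (5) = 0.100
  x_2 = (-5 - (-4)·1.800) / (8) = 0.275
Iteration 3:
  x_1 = (9 - (-4)·0.275) / (5) = 2.020
  x_2 = (-5 - (-4)·0.100) / (8) = -0.575
Iteration 4:
  x_1 = (9 - (-4)·-0.575) / (5) = 1.340
  x_2 = (-5 - (-4)·2.020) / (8) = 0.385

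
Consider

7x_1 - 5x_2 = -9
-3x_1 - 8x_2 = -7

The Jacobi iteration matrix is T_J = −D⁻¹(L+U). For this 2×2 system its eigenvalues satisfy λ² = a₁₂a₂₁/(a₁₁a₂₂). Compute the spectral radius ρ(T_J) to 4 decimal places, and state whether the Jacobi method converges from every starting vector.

a₁₂a₂₁/(a₁₁a₂₂) = (-5)·(-3) / ((7)·(-8)) = -0.267857
ρ = √|-0.267857| = √0.267857 = 0.5175
ρ < 1, so Jacobi converges

0.5175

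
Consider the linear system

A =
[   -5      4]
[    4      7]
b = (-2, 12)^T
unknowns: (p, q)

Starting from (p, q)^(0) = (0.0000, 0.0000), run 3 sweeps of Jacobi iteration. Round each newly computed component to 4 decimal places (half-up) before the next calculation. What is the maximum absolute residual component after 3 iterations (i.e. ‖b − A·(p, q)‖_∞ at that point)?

Iteration 1:
  p = (-2 - (4)·0.0000) / (-5) = 0.4000
  q = (12 - (4)·0.0000) / (7) = 1.7143
Iteration 2:
  p = (-2 - (4)·1.7143) / (-5) = 1.7714
  q = (12 - (4)·0.4000) / (7) = 1.4857
Iteration 3:
  p = (-2 - (4)·1.4857) / (-5) = 1.5886
  q = (12 - (4)·1.7714) / (7) = 0.7021
Residual b − A·x = (3.1346, 0.7309); ∞-norm = 3.1346

3.1346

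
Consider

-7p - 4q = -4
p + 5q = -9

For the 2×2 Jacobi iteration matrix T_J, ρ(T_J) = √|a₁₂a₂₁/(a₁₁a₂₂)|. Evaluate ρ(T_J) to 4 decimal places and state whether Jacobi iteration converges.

0.3381

a₁₂a₂₁/(a₁₁a₂₂) = (-4)·(1) / ((-7)·(5)) = 0.114286
ρ = √|0.114286| = √0.114286 = 0.3381
ρ < 1, so Jacobi converges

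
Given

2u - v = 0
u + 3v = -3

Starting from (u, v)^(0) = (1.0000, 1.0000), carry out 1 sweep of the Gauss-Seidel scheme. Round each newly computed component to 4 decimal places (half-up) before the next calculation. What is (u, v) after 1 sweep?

Iteration 1:
  u = (0 - (-1)·1.0000) / (2) = 0.5000
  v = (-3 - (1)·0.5000) / (3) = -1.1667

(0.5000, -1.1667)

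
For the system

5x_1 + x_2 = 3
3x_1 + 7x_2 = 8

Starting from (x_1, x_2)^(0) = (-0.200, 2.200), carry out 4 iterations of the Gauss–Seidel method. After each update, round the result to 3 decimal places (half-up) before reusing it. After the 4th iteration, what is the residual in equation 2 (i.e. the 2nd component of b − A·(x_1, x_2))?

-0.001

Iteration 1:
  x_1 = (3 - (1)·2.200) / (5) = 0.160
  x_2 = (8 - (3)·0.160) / (7) = 1.074
Iteration 2:
  x_1 = (3 - (1)·1.074) / (5) = 0.385
  x_2 = (8 - (3)·0.385) / (7) = 0.978
Iteration 3:
  x_1 = (3 - (1)·0.978) / (5) = 0.404
  x_2 = (8 - (3)·0.404) / (7) = 0.970
Iteration 4:
  x_1 = (3 - (1)·0.970) / (5) = 0.406
  x_2 = (8 - (3)·0.406) / (7) = 0.969
Residual b − A·x = (0.001, -0.001)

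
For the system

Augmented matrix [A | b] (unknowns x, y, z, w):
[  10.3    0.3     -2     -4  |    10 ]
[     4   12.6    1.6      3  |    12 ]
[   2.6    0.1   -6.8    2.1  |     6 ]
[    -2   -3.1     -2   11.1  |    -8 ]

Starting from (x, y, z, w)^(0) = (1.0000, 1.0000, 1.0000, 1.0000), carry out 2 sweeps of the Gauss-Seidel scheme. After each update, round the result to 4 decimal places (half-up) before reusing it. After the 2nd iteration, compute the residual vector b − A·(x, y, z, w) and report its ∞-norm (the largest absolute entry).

1.8581

Iteration 1:
  x = (10 - (0.3)·1.0000 - (-2)·1.0000 - (-4)·1.0000) / (10.3) = 1.5243
  y = (12 - (4)·1.5243 - (1.6)·1.0000 - (3)·1.0000) / (12.6) = 0.1034
  z = (6 - (2.6)·1.5243 - (0.1)·0.1034 - (2.1)·1.0000) / (-6.8) = 0.0108
  w = (-8 - (-2)·1.5243 - (-3.1)·0.1034 - (-2)·0.0108) / (11.1) = -0.4152
Iteration 2:
  x = (10 - (0.3)·0.1034 - (-2)·0.0108 - (-4)·-0.4152) / (10.3) = 0.8087
  y = (12 - (4)·0.8087 - (1.6)·0.0108 - (3)·-0.4152) / (12.6) = 0.7931
  z = (6 - (2.6)·0.8087 - (0.1)·0.7931 - (2.1)·-0.4152) / (-6.8) = -0.6897
  w = (-8 - (-2)·0.8087 - (-3.1)·0.7931 - (-2)·-0.6897) / (11.1) = -0.4778
Residual b − A·x = (-1.8581, 1.3091, 0.1315, 0.0002); ∞-norm = 1.8581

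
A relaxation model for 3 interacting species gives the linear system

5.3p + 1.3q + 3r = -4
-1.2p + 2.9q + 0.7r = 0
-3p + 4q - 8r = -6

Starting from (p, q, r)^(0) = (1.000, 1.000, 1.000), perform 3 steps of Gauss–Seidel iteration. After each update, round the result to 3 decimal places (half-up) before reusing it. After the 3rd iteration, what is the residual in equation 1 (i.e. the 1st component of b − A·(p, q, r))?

Iteration 1:
  p = (-4 - (1.3)·1.000 - (3)·1.000) / (5.3) = -1.566
  q = (0 - (-1.2)·-1.566 - (0.7)·1.000) / (2.9) = -0.889
  r = (-6 - (-3)·-1.566 - (4)·-0.889) / (-8) = 0.893
Iteration 2:
  p = (-4 - (1.3)·-0.889 - (3)·0.893) / (5.3) = -1.042
  q = (0 - (-1.2)·-1.042 - (0.7)·0.893) / (2.9) = -0.647
  r = (-6 - (-3)·-1.042 - (4)·-0.647) / (-8) = 0.817
Iteration 3:
  p = (-4 - (1.3)·-0.647 - (3)·0.817) / (5.3) = -1.058
  q = (0 - (-1.2)·-1.058 - (0.7)·0.817) / (2.9) = -0.635
  r = (-6 - (-3)·-1.058 - (4)·-0.635) / (-8) = 0.829
Residual b − A·x = (-0.054, -0.008, -0.002)

-0.054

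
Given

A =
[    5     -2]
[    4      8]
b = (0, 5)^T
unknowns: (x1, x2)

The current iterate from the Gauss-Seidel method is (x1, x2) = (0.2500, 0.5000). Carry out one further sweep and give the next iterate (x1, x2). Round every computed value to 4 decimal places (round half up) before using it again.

(0.2000, 0.5250)

One sweep:
  x1 = (0 - (-2)·0.5000) / (5) = 0.2000
  x2 = (5 - (4)·0.2000) / (8) = 0.5250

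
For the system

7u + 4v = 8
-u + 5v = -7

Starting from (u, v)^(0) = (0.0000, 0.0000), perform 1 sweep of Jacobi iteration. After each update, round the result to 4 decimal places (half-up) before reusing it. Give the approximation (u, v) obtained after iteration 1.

(1.1429, -1.4000)

Iteration 1:
  u = (8 - (4)·0.0000) / (7) = 1.1429
  v = (-7 - (-1)·0.0000) / (5) = -1.4000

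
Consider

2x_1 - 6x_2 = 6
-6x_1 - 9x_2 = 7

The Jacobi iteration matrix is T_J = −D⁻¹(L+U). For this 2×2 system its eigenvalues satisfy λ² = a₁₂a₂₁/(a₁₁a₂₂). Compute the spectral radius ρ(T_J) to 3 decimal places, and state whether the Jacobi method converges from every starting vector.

1.414

a₁₂a₂₁/(a₁₁a₂₂) = (-6)·(-6) / ((2)·(-9)) = -2.000000
ρ = √|-2.000000| = √2.000000 = 1.414
ρ > 1, so Jacobi diverges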